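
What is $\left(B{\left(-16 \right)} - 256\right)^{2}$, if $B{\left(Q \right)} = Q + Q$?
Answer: $82944$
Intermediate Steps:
$B{\left(Q \right)} = 2 Q$
$\left(B{\left(-16 \right)} - 256\right)^{2} = \left(2 \left(-16\right) - 256\right)^{2} = \left(-32 - 256\right)^{2} = \left(-288\right)^{2} = 82944$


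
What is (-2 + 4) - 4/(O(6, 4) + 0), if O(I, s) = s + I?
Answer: 8/5 ≈ 1.6000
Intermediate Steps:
O(I, s) = I + s
(-2 + 4) - 4/(O(6, 4) + 0) = (-2 + 4) - 4/((6 + 4) + 0) = 2 - 4/(10 + 0) = 2 - 4/10 = 2 - 4*⅒ = 2 - ⅖ = 8/5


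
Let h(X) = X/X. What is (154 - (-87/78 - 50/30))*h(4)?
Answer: 12229/78 ≈ 156.78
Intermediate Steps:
h(X) = 1
(154 - (-87/78 - 50/30))*h(4) = (154 - (-87/78 - 50/30))*1 = (154 - (-87*1/78 - 50*1/30))*1 = (154 - (-29/26 - 5/3))*1 = (154 - 1*(-217/78))*1 = (154 + 217/78)*1 = (12229/78)*1 = 12229/78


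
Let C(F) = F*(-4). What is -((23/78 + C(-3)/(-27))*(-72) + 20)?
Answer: -400/13 ≈ -30.769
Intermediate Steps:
C(F) = -4*F
-((23/78 + C(-3)/(-27))*(-72) + 20) = -((23/78 - 4*(-3)/(-27))*(-72) + 20) = -((23*(1/78) + 12*(-1/27))*(-72) + 20) = -((23/78 - 4/9)*(-72) + 20) = -(-35/234*(-72) + 20) = -(140/13 + 20) = -1*400/13 = -400/13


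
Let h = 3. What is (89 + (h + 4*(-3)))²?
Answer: 6400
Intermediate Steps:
(89 + (h + 4*(-3)))² = (89 + (3 + 4*(-3)))² = (89 + (3 - 12))² = (89 - 9)² = 80² = 6400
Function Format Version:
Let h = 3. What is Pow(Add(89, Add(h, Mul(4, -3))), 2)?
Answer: 6400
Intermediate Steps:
Pow(Add(89, Add(h, Mul(4, -3))), 2) = Pow(Add(89, Add(3, Mul(4, -3))), 2) = Pow(Add(89, Add(3, -12)), 2) = Pow(Add(89, -9), 2) = Pow(80, 2) = 6400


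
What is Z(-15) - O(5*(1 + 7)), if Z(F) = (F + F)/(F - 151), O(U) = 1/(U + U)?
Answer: 1117/6640 ≈ 0.16822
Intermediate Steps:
O(U) = 1/(2*U)
Z(F) = 2*F/(-151 + F) (Z(F) = (2*F)/(-151 + F) = 2*F/(-151 + F))
Z(-15) - O(5*(1 + 7)) = 2*(-15)/(-151 - 15) - 1/(2*(5*(1 + 7))) = 2*(-15)/(-166) - 1/(2*(5*8)) = 2*(-15)*(-1/166) - 1/(2*40) = 15/83 - 1/(2*40) = 15/83 - 1*1/80 = 15/83 - 1/80 = 1117/6640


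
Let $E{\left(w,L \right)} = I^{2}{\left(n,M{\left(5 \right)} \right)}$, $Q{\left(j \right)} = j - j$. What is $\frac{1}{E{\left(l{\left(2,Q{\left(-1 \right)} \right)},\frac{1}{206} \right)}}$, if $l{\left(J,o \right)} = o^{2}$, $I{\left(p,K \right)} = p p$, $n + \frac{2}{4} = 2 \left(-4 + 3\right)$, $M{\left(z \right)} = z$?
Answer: $\frac{16}{625} \approx 0.0256$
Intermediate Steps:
$n = - \frac{5}{2}$ ($n = - \frac{1}{2} + 2 \left(-4 + 3\right) = - \frac{1}{2} + 2 \left(-1\right) = - \frac{1}{2} - 2 = - \frac{5}{2} \approx -2.5$)
$Q{\left(j \right)} = 0$
$I{\left(p,K \right)} = p^{2}$
$E{\left(w,L \right)} = \frac{625}{16}$ ($E{\left(w,L \right)} = \left(\left(- \frac{5}{2}\right)^{2}\right)^{2} = \left(\frac{25}{4}\right)^{2} = \frac{625}{16}$)
$\frac{1}{E{\left(l{\left(2,Q{\left(-1 \right)} \right)},\frac{1}{206} \right)}} = \frac{1}{\frac{625}{16}} = \frac{16}{625}$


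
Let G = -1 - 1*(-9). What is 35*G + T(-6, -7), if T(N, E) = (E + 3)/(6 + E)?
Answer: 284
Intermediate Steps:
T(N, E) = (3 + E)/(6 + E)
G = 8 (G = -1 + 9 = 8)
35*G + T(-6, -7) = 35*8 + (3 - 7)/(6 - 7) = 280 - 4/(-1) = 280 - 1*(-4) = 280 + 4 = 284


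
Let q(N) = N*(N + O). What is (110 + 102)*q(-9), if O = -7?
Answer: 30528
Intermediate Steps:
q(N) = N*(-7 + N) (q(N) = N*(N - 7) = N*(-7 + N))
(110 + 102)*q(-9) = (110 + 102)*(-9*(-7 - 9)) = 212*(-9*(-16)) = 212*144 = 30528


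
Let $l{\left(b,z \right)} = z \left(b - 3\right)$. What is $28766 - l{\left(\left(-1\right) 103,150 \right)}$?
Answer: $44666$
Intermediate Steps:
$l{\left(b,z \right)} = z \left(-3 + b\right)$
$28766 - l{\left(\left(-1\right) 103,150 \right)} = 28766 - 150 \left(-3 - 103\right) = 28766 - 150 \left(-106\right) = 28766 - -15900 = 28766 + 15900 = 44666$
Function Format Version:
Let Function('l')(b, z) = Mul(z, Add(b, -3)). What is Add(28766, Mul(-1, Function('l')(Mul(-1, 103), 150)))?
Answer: 44666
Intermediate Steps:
Function('l')(b, z) = Mul(z, Add(-3, b))
Add(28766, Mul(-1, Function('l')(Mul(-1, 103), 150))) = Add(28766, Mul(-1, Mul(150, Add(-3, Mul(-1, 103))))) = Add(28766, Mul(-1, Mul(150, Add(-3, -103)))) = Add(28766, Mul(-1, Mul(150, -106))) = Add(28766, Mul(-1, -15900)) = Add(28766, 15900) = 44666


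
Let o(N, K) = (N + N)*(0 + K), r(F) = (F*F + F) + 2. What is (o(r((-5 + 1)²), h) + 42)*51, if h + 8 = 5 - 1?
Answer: -109650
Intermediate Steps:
r(F) = 2 + F + F² (r(F) = (F² + F) + 2 = (F + F²) + 2 = 2 + F + F²)
h = -4 (h = -8 + (5 - 1) = -8 + 4 = -4)
o(N, K) = 2*K*N (o(N, K) = (2*N)*K = 2*K*N)
(o(r((-5 + 1)²), h) + 42)*51 = (2*(-4)*(2 + (-5 + 1)² + ((-5 + 1)²)²) + 42)*51 = (2*(-4)*(2 + (-4)² + ((-4)²)²) + 42)*51 = (2*(-4)*(2 + 16 + 16²) + 42)*51 = (2*(-4)*(2 + 16 + 256) + 42)*51 = (2*(-4)*274 + 42)*51 = (-2192 + 42)*51 = -2150*51 = -109650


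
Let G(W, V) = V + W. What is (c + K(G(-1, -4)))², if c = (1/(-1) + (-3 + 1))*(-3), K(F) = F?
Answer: 16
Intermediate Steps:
c = 9 (c = (-1 - 2)*(-3) = -3*(-3) = 9)
(c + K(G(-1, -4)))² = (9 + (-4 - 1))² = (9 - 5)² = 4² = 16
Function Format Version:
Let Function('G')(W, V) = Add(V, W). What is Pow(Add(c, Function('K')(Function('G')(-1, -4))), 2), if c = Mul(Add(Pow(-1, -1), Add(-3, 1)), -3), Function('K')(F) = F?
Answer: 16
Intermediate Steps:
c = 9 (c = Mul(Add(-1, -2), -3) = Mul(-3, -3) = 9)
Pow(Add(c, Function('K')(Function('G')(-1, -4))), 2) = Pow(Add(9, Add(-4, -1)), 2) = Pow(Add(9, -5), 2) = Pow(4, 2) = 16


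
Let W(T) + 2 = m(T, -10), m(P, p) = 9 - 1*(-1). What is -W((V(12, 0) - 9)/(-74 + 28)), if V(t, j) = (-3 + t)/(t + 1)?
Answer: -8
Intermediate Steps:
m(P, p) = 10 (m(P, p) = 9 + 1 = 10)
V(t, j) = (-3 + t)/(1 + t)
W(T) = 8 (W(T) = -2 + 10 = 8)
-W((V(12, 0) - 9)/(-74 + 28)) = -1*8 = -8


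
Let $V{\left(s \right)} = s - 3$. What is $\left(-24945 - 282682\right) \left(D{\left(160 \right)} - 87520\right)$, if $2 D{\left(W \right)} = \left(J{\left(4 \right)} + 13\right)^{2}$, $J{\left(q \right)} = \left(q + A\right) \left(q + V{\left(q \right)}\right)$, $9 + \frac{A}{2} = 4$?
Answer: $\frac{53758125877}{2} \approx 2.6879 \cdot 10^{10}$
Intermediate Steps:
$A = -10$ ($A = -18 + 2 \cdot 4 = -18 + 8 = -10$)
$V{\left(s \right)} = -3 + s$ ($V{\left(s \right)} = s - 3 = -3 + s$)
$J{\left(q \right)} = \left(-10 + q\right) \left(-3 + 2 q\right)$ ($J{\left(q \right)} = \left(q - 10\right) \left(q + \left(-3 + q\right)\right) = \left(-10 + q\right) \left(-3 + 2 q\right)$)
$D{\left(W \right)} = \frac{289}{2}$ ($D{\left(W \right)} = \frac{\left(\left(30 - 92 + 2 \cdot 4^{2}\right) + 13\right)^{2}}{2} = \frac{\left(\left(30 - 92 + 2 \cdot 16\right) + 13\right)^{2}}{2} = \frac{\left(\left(30 - 92 + 32\right) + 13\right)^{2}}{2} = \frac{\left(-30 + 13\right)^{2}}{2} = \frac{\left(-17\right)^{2}}{2} = \frac{1}{2} \cdot 289 = \frac{289}{2}$)
$\left(-24945 - 282682\right) \left(D{\left(160 \right)} - 87520\right) = \left(-24945 - 282682\right) \left(\frac{289}{2} - 87520\right) = \left(-307627\right) \left(- \frac{174751}{2}\right) = \frac{53758125877}{2}$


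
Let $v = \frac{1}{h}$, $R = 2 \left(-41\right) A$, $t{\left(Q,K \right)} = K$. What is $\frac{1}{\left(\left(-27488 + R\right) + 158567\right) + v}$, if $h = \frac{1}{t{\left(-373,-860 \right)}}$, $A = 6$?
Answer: $\frac{1}{129727} \approx 7.7085 \cdot 10^{-6}$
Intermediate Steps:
$R = -492$ ($R = 2 \left(-41\right) 6 = \left(-82\right) 6 = -492$)
$h = - \frac{1}{860}$ ($h = \frac{1}{-860} = - \frac{1}{860} \approx -0.0011628$)
$v = -860$ ($v = \frac{1}{- \frac{1}{860}} = -860$)
$\frac{1}{\left(\left(-27488 + R\right) + 158567\right) + v} = \frac{1}{\left(\left(-27488 - 492\right) + 158567\right) - 860} = \frac{1}{\left(-27980 + 158567\right) - 860} = \frac{1}{130587 - 860} = \frac{1}{129727}$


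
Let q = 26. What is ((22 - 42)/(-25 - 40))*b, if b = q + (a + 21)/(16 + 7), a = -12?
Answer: 2428/299 ≈ 8.1204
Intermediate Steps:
b = 607/23 (b = 26 + (-12 + 21)/(16 + 7) = 26 + 9/23 = 607/23 ≈ 26.391)
((22 - 42)/(-25 - 40))*b = ((22 - 42)/(-25 - 40))*(607/23) = -20/(-65)*(607/23) = -20*(-1/65)*(607/23) = (4/13)*(607/23) = 2428/299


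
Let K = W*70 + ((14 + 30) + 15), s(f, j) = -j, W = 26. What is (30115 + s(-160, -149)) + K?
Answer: 32143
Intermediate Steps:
K = 1879 (K = 26*70 + ((14 + 30) + 15) = 1820 + (44 + 15) = 1820 + 59 = 1879)
(30115 + s(-160, -149)) + K = (30115 - 1*(-149)) + 1879 = (30115 + 149) + 1879 = 30264 + 1879 = 32143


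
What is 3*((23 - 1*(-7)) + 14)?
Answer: 132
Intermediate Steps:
3*((23 - 1*(-7)) + 14) = 3*((23 + 7) + 14) = 3*(30 + 14) = 3*44 = 132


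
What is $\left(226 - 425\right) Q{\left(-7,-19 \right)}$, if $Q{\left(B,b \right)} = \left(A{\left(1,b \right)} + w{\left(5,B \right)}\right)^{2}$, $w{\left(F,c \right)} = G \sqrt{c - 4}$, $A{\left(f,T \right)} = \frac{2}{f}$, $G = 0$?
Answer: $-796$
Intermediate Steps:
$w{\left(F,c \right)} = 0$ ($w{\left(F,c \right)} = 0 \sqrt{c - 4} = 0 \sqrt{-4 + c} = 0$)
$Q{\left(B,b \right)} = 4$ ($Q{\left(B,b \right)} = \left(\frac{2}{1} + 0\right)^{2} = \left(2 \cdot 1 + 0\right)^{2} = \left(2 + 0\right)^{2} = 2^{2} = 4$)
$\left(226 - 425\right) Q{\left(-7,-19 \right)} = \left(226 - 425\right) 4 = \left(-199\right) 4 = -796$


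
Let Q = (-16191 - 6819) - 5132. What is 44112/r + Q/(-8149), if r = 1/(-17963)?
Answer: -6457136014402/8149 ≈ -7.9238e+8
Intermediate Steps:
Q = -28142 (Q = -23010 - 5132 = -28142)
r = -1/17963 ≈ -5.5670e-5
44112/r + Q/(-8149) = 44112/(-1/17963) - 28142/(-8149) = 44112*(-17963) - 28142*(-1/8149) = -792383856 + 28142/8149 = -6457136014402/8149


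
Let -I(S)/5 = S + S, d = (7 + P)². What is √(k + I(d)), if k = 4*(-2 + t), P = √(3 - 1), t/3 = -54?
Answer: √(-1166 - 140*√2) ≈ 36.932*I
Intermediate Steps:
t = -162 (t = 3*(-54) = -162)
P = √2 ≈ 1.4142
d = (7 + √2)² ≈ 70.799
I(S) = -10*S (I(S) = -5*(S + S) = -10*S)
k = -656 (k = 4*(-2 - 162) = 4*(-164) = -656)
√(k + I(d)) = √(-656 - 10*(7 + √2)²)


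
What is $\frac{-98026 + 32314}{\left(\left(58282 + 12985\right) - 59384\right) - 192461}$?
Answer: $\frac{32856}{90289} \approx 0.3639$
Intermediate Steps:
$\frac{-98026 + 32314}{\left(\left(58282 + 12985\right) - 59384\right) - 192461} = - \frac{65712}{\left(71267 - 59384\right) - 192461} = - \frac{65712}{11883 - 192461} = - \frac{65712}{-180578} = \left(-65712\right) \left(- \frac{1}{180578}\right) = \frac{32856}{90289}$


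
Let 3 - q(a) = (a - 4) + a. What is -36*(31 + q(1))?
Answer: -1296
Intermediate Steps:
q(a) = 7 - 2*a (q(a) = 3 - ((a - 4) + a) = 3 - ((-4 + a) + a) = 3 - (-4 + 2*a) = 3 + (4 - 2*a) = 7 - 2*a)
-36*(31 + q(1)) = -36*(31 + (7 - 2*1)) = -36*(31 + (7 - 2)) = -36*(31 + 5) = -36*36 = -1296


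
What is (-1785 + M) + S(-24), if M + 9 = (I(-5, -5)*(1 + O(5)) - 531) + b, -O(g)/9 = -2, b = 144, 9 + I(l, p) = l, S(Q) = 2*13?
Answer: -2421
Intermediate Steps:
S(Q) = 26
I(l, p) = -9 + l
O(g) = 18 (O(g) = -9*(-2) = 18)
M = -662 (M = -9 + (((-9 - 5)*(1 + 18) - 531) + 144) = -9 + ((-14*19 - 531) + 144) = -9 + ((-266 - 531) + 144) = -9 + (-797 + 144) = -9 - 653 = -662)
(-1785 + M) + S(-24) = (-1785 - 662) + 26 = -2447 + 26 = -2421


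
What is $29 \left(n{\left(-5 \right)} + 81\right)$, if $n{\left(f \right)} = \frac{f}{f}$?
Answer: $2378$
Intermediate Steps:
$n{\left(f \right)} = 1$
$29 \left(n{\left(-5 \right)} + 81\right) = 29 \left(1 + 81\right) = 29 \cdot 82 = 2378$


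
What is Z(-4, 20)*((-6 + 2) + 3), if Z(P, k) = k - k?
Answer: 0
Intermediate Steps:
Z(P, k) = 0
Z(-4, 20)*((-6 + 2) + 3) = 0*((-6 + 2) + 3) = 0*(-4 + 3) = 0*(-1) = 0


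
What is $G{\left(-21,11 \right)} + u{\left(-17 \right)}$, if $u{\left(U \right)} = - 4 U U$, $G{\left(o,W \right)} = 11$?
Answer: $-1145$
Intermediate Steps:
$u{\left(U \right)} = - 4 U^{2}$
$G{\left(-21,11 \right)} + u{\left(-17 \right)} = 11 - 4 \left(-17\right)^{2} = 11 - 1156 = -1145$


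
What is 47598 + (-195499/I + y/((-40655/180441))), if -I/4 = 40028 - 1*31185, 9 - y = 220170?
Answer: 1473646771577897/1438048660 ≈ 1.0248e+6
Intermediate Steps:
y = -220161 (y = 9 - 1*220170 = 9 - 220170 = -220161)
I = -35372 (I = -4*(40028 - 1*31185) = -4*(40028 - 31185) = -4*8843 = -35372)
47598 + (-195499/I + y/((-40655/180441))) = 47598 + (-195499/(-35372) - 220161/((-40655/180441))) = 47598 + (-195499*(-1/35372) - 220161/((-40655*1/180441))) = 47598 + (195499/35372 - 220161/(-40655/180441)) = 47598 + (195499/35372 - 220161*(-180441/40655)) = 47598 + (195499/35372 + 39726071001/40655) = 47598 + 1405198531459217/1438048660 = 1473646771577897/1438048660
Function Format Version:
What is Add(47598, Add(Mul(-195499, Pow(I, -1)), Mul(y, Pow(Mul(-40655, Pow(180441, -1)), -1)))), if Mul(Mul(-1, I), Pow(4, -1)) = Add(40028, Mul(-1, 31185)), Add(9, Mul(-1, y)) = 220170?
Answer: Rational(1473646771577897, 1438048660) ≈ 1.0248e+6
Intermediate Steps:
y = -220161 (y = Add(9, Mul(-1, 220170)) = Add(9, -220170) = -220161)
I = -35372 (I = Mul(-4, Add(40028, Mul(-1, 31185))) = Mul(-4, Add(40028, -31185)) = Mul(-4, 8843) = -35372)
Add(47598, Add(Mul(-195499, Pow(I, -1)), Mul(y, Pow(Mul(-40655, Pow(180441, -1)), -1)))) = Add(47598, Add(Mul(-195499, Pow(-35372, -1)), Mul(-220161, Pow(Mul(-40655, Pow(180441, -1)), -1)))) = Add(47598, Add(Mul(-195499, Rational(-1, 35372)), Mul(-220161, Pow(Mul(-40655, Rational(1, 180441)), -1)))) = Add(47598, Add(Rational(195499, 35372), Mul(-220161, Pow(Rational(-40655, 180441), -1)))) = Add(47598, Add(Rational(195499, 35372), Mul(-220161, Rational(-180441, 40655)))) = Add(47598, Add(Rational(195499, 35372), Rational(39726071001, 40655))) = Add(47598, Rational(1405198531459217, 1438048660)) = Rational(1473646771577897, 1438048660)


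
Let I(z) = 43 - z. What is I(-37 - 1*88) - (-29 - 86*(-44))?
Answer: -3587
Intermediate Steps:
I(-37 - 1*88) - (-29 - 86*(-44)) = (43 - (-37 - 1*88)) - (-29 - 86*(-44)) = (43 - (-37 - 88)) - (-29 + 3784) = (43 - 1*(-125)) - 1*3755 = (43 + 125) - 3755 = 168 - 3755 = -3587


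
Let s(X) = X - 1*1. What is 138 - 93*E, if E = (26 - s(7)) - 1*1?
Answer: -1629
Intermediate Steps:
s(X) = -1 + X (s(X) = X - 1 = -1 + X)
E = 19 (E = (26 - (-1 + 7)) - 1*1 = (26 - 1*6) - 1 = (26 - 6) - 1 = 20 - 1 = 19)
138 - 93*E = 138 - 93*19 = 138 - 1767 = -1629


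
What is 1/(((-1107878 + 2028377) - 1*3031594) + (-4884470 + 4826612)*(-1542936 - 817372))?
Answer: 1/136560589169 ≈ 7.3228e-12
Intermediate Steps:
1/(((-1107878 + 2028377) - 1*3031594) + (-4884470 + 4826612)*(-1542936 - 817372)) = 1/((920499 - 3031594) - 57858*(-2360308)) = 1/(-2111095 + 136562700264) = 1/136560589169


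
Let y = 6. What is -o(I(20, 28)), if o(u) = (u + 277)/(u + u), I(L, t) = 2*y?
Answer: -289/24 ≈ -12.042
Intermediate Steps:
I(L, t) = 12 (I(L, t) = 2*6 = 12)
o(u) = (277 + u)/(2*u) (o(u) = (277 + u)/((2*u)) = (277 + u)*(1/(2*u)) = (277 + u)/(2*u))
-o(I(20, 28)) = -(277 + 12)/(2*12) = -289/(2*12) = -1*289/24 = -289/24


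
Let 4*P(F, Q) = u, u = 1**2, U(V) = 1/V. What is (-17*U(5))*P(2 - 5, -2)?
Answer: -17/20 ≈ -0.85000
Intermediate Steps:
u = 1
P(F, Q) = 1/4 (P(F, Q) = (1/4)*1 = 1/4)
(-17*U(5))*P(2 - 5, -2) = -17/5*(1/4) = -17*1/5*(1/4) = -17/5*1/4 = -17/20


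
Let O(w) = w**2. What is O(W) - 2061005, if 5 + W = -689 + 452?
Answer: -2002441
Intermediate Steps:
W = -242 (W = -5 + (-689 + 452) = -5 - 237 = -242)
O(W) - 2061005 = (-242)**2 - 2061005 = 58564 - 2061005 = -2002441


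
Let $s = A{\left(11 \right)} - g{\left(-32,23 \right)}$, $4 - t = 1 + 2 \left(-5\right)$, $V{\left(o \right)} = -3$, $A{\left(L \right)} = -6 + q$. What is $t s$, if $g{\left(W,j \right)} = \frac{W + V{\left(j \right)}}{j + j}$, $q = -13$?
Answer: $- \frac{10907}{46} \approx -237.11$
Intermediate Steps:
$A{\left(L \right)} = -19$ ($A{\left(L \right)} = -6 - 13 = -19$)
$g{\left(W,j \right)} = \frac{-3 + W}{2 j}$ ($g{\left(W,j \right)} = \frac{W - 3}{j + j} = \frac{-3 + W}{2 j}$)
$t = 13$ ($t = 4 - \left(1 + 2 \left(-5\right)\right) = 4 - \left(1 - 10\right) = 4 - -9 = 4 + 9 = 13$)
$s = - \frac{839}{46}$ ($s = -19 - \frac{-3 - 32}{2 \cdot 23} = -19 - \frac{1}{2} \cdot \frac{1}{23} \left(-35\right) = -19 - - \frac{35}{46} = -19 + \frac{35}{46} = - \frac{839}{46} \approx -18.239$)
$t s = 13 \left(- \frac{839}{46}\right) = - \frac{10907}{46}$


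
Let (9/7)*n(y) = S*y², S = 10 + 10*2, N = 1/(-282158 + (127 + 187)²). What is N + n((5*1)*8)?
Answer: 20558943997/550686 ≈ 37333.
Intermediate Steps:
N = -1/183562 (N = 1/(-282158 + 314²) = 1/(-282158 + 98596) = 1/(-183562) = -1/183562 ≈ -5.4477e-6)
S = 30 (S = 10 + 20 = 30)
n(y) = 70*y²/3 (n(y) = 7*(30*y²)/9 = 70*y²/3)
N + n((5*1)*8) = -1/183562 + 70*((5*1)*8)²/3 = -1/183562 + 70*(5*8)²/3 = -1/183562 + (70/3)*40² = -1/183562 + (70/3)*1600 = -1/183562 + 112000/3 = 20558943997/550686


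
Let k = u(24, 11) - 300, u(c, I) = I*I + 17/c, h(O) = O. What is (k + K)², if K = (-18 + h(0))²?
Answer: 12229009/576 ≈ 21231.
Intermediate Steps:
K = 324 (K = (-18 + 0)² = (-18)² = 324)
u(c, I) = I² + 17/c
k = -4279/24 (k = (11² + 17/24) - 300 = (121 + 17*(1/24)) - 300 = (121 + 17/24) - 300 = 2921/24 - 300 = -4279/24 ≈ -178.29)
(k + K)² = (-4279/24 + 324)² = (3497/24)² = 12229009/576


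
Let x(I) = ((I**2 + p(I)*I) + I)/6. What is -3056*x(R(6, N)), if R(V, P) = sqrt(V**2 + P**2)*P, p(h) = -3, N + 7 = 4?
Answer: -206280 - 9168*sqrt(5) ≈ -2.2678e+5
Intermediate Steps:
N = -3 (N = -7 + 4 = -3)
R(V, P) = P*sqrt(P**2 + V**2) (R(V, P) = sqrt(P**2 + V**2)*P = P*sqrt(P**2 + V**2))
x(I) = -I/3 + I**2/6 (x(I) = ((I**2 - 3*I) + I)/6 = (I**2 - 2*I)*(1/6) = -I/3 + I**2/6)
-3056*x(R(6, N)) = -1528*(-3*sqrt((-3)**2 + 6**2))*(-2 - 3*sqrt((-3)**2 + 6**2))/3 = -1528*(-3*sqrt(9 + 36))*(-2 - 3*sqrt(9 + 36))/3 = -1528*(-9*sqrt(5))*(-2 - 9*sqrt(5))/3 = -(-4584)*sqrt(5)*(-2 - 9*sqrt(5)) = 4584*sqrt(5)*(-2 - 9*sqrt(5))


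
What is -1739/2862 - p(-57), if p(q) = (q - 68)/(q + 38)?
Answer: -390791/54378 ≈ -7.1866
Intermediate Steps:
p(q) = (-68 + q)/(38 + q)
-1739/2862 - p(-57) = -1739/2862 - (-68 - 57)/(38 - 57) = -1739*1/2862 - (-125)/(-19) = -1739/2862 - (-1)*(-125)/19 = -1739/2862 - 1*125/19 = -1739/2862 - 125/19 = -390791/54378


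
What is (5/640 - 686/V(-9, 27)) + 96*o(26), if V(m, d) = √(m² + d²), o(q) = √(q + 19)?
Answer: 1/128 + 288*√5 - 343*√10/45 ≈ 619.89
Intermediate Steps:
o(q) = √(19 + q)
V(m, d) = √(d² + m²)
(5/640 - 686/V(-9, 27)) + 96*o(26) = (5/640 - 686/√(27² + (-9)²)) + 96*√(19 + 26) = (5*(1/640) - 686/√(729 + 81)) + 96*√45 = (1/128 - 686*√10/90) + 96*(3*√5) = (1/128 - 686*√10/90) + 288*√5 = (1/128 - 343*√10/45) + 288*√5 = 1/128 + 288*√5 - 343*√10/45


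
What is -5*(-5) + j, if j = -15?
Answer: 10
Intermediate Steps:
-5*(-5) + j = -5*(-5) - 15 = 25 - 15 = 10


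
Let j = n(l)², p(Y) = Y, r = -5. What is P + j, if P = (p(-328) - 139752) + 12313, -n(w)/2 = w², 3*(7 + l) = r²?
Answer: -10348103/81 ≈ -1.2775e+5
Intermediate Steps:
l = 4/3 (l = -7 + (⅓)*(-5)² = -7 + (⅓)*25 = -7 + 25/3 = 4/3 ≈ 1.3333)
n(w) = -2*w²
j = 1024/81 (j = (-2*(4/3)²)² = (-2*16/9)² = (-32/9)² = 1024/81 ≈ 12.642)
P = -127767 (P = (-328 - 139752) + 12313 = -140080 + 12313 = -127767)
P + j = -127767 + 1024/81 = -10348103/81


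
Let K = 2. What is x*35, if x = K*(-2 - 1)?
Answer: -210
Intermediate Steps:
x = -6 (x = 2*(-2 - 1) = 2*(-3) = -6)
x*35 = -6*35 = -210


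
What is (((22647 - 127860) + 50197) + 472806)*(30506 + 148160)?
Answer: 74644868140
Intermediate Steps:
(((22647 - 127860) + 50197) + 472806)*(30506 + 148160) = ((-105213 + 50197) + 472806)*178666 = (-55016 + 472806)*178666 = 417790*178666 = 74644868140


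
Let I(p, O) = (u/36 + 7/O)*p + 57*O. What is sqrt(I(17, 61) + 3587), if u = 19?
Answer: sqrt(947728391)/366 ≈ 84.113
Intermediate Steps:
I(p, O) = 57*O + p*(19/36 + 7/O) (I(p, O) = (19/36 + 7/O)*p + 57*O = p*(19/36 + 7/O) + 57*O = 57*O + p*(19/36 + 7/O))
sqrt(I(17, 61) + 3587) = sqrt((57*61 + (19/36)*17 + 7*17/61) + 3587) = sqrt((3477 + 323/36 + 7*17*(1/61)) + 3587) = sqrt((3477 + 323/36 + 119/61) + 3587) = sqrt(7659479/2196 + 3587) = sqrt(15536531/2196) = sqrt(947728391)/366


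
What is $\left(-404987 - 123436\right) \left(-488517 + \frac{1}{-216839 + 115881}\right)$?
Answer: $\frac{26061663456334401}{100958} \approx 2.5814 \cdot 10^{11}$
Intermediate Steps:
$\left(-404987 - 123436\right) \left(-488517 + \frac{1}{-216839 + 115881}\right) = - 528423 \left(-488517 + \frac{1}{-100958}\right) = - 528423 \left(-488517 - \frac{1}{100958}\right) = \left(-528423\right) \left(- \frac{49319699287}{100958}\right) = \frac{26061663456334401}{100958}$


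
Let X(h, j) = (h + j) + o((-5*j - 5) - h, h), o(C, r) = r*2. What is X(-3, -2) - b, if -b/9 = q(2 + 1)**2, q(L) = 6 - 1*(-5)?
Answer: 1078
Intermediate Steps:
o(C, r) = 2*r
X(h, j) = j + 3*h (X(h, j) = (h + j) + 2*h = j + 3*h)
q(L) = 11 (q(L) = 6 + 5 = 11)
b = -1089 (b = -9*11**2 = -9*121 = -1089)
X(-3, -2) - b = (-2 + 3*(-3)) - 1*(-1089) = (-2 - 9) + 1089 = -11 + 1089 = 1078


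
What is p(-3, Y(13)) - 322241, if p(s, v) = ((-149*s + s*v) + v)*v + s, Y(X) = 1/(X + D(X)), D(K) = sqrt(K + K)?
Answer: -506825921/1573 - 4913*sqrt(26)/1573 ≈ -3.2222e+5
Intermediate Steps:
D(K) = sqrt(2)*sqrt(K) (D(K) = sqrt(2*K) = sqrt(2)*sqrt(K))
Y(X) = 1/(X + sqrt(2)*sqrt(X))
p(s, v) = s + v*(v - 149*s + s*v) (p(s, v) = (v - 149*s + s*v)*v + s = v*(v - 149*s + s*v) + s = s + v*(v - 149*s + s*v))
p(-3, Y(13)) - 322241 = (-3 + (1/(13 + sqrt(2)*sqrt(13)))**2 - 3/(13 + sqrt(2)*sqrt(13))**2 - 149*(-3)/(13 + sqrt(2)*sqrt(13))) - 322241 = (-3 + (1/(13 + sqrt(26)))**2 - 3/(13 + sqrt(26))**2 - 149*(-3)/(13 + sqrt(26))) - 322241 = (-3 + (13 + sqrt(26))**(-2) - 3/(13 + sqrt(26))**2 + 447/(13 + sqrt(26))) - 322241 = (-3 - 2/(13 + sqrt(26))**2 + 447/(13 + sqrt(26))) - 322241 = -322244 - 2/(13 + sqrt(26))**2 + 447/(13 + sqrt(26))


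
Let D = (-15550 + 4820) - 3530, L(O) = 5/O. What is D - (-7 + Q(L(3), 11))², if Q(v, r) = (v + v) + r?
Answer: -128824/9 ≈ -14314.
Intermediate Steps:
Q(v, r) = r + 2*v (Q(v, r) = 2*v + r = r + 2*v)
D = -14260 (D = -10730 - 3530 = -14260)
D - (-7 + Q(L(3), 11))² = -14260 - (-7 + (11 + 2*(5/3)))² = -14260 - (-7 + (11 + 10/3))² = -14260 - (-7 + 43/3)² = -14260 - (22/3)² = -14260 - 1*484/9 = -14260 - 484/9 = -128824/9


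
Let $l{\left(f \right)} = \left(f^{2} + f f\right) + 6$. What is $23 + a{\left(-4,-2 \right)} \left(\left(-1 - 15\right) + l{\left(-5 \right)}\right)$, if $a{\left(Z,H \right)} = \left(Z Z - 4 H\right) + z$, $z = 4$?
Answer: $1143$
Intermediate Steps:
$l{\left(f \right)} = 6 + 2 f^{2}$ ($l{\left(f \right)} = \left(f^{2} + f^{2}\right) + 6 = 2 f^{2} + 6 = 6 + 2 f^{2}$)
$a{\left(Z,H \right)} = 4 + Z^{2} - 4 H$ ($a{\left(Z,H \right)} = \left(Z Z - 4 H\right) + 4 = \left(Z^{2} - 4 H\right) + 4 = 4 + Z^{2} - 4 H$)
$23 + a{\left(-4,-2 \right)} \left(\left(-1 - 15\right) + l{\left(-5 \right)}\right) = 23 + \left(4 + \left(-4\right)^{2} - -8\right) \left(\left(-1 - 15\right) + \left(6 + 2 \left(-5\right)^{2}\right)\right) = 23 + \left(4 + 16 + 8\right) \left(-16 + \left(6 + 2 \cdot 25\right)\right) = 23 + 28 \left(-16 + \left(6 + 50\right)\right) = 23 + 28 \left(-16 + 56\right) = 23 + 28 \cdot 40 = 23 + 1120 = 1143$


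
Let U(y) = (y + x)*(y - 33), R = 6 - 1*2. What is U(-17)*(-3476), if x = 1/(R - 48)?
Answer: -2958550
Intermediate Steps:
R = 4 (R = 6 - 2 = 4)
x = -1/44 (x = 1/(4 - 48) = 1/(-44) = -1/44 ≈ -0.022727)
U(y) = (-33 + y)*(-1/44 + y) (U(y) = (y - 1/44)*(y - 33) = (-1/44 + y)*(-33 + y) = (-33 + y)*(-1/44 + y))
U(-17)*(-3476) = (¾ + (-17)² - 1453/44*(-17))*(-3476) = (¾ + 289 + 24701/44)*(-3476) = (18725/22)*(-3476) = -2958550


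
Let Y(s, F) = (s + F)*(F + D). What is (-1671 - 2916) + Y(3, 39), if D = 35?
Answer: -1479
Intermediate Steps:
Y(s, F) = (35 + F)*(F + s) (Y(s, F) = (s + F)*(F + 35) = (F + s)*(35 + F) = (35 + F)*(F + s))
(-1671 - 2916) + Y(3, 39) = (-1671 - 2916) + (39² + 35*39 + 35*3 + 39*3) = -4587 + (1521 + 1365 + 105 + 117) = -4587 + 3108 = -1479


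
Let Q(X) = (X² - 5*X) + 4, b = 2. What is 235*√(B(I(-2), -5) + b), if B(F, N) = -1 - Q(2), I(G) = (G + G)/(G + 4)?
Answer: 235*√3 ≈ 407.03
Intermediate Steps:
I(G) = 2*G/(4 + G) (I(G) = (2*G)/(4 + G) = 2*G/(4 + G))
Q(X) = 4 + X² - 5*X
B(F, N) = 1 (B(F, N) = -1 - (4 + 2² - 5*2) = -1 - (4 + 4 - 10) = -1 - 1*(-2) = -1 + 2 = 1)
235*√(B(I(-2), -5) + b) = 235*√(1 + 2) = 235*√3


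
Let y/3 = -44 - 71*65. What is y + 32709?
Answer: 18732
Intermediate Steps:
y = -13977 (y = 3*(-44 - 71*65) = 3*(-44 - 4615) = 3*(-4659) = -13977)
y + 32709 = -13977 + 32709 = 18732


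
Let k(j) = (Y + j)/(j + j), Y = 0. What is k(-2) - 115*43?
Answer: -9889/2 ≈ -4944.5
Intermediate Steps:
k(j) = ½ (k(j) = (0 + j)/(j + j) = j/((2*j)) = j*(1/(2*j)) = ½)
k(-2) - 115*43 = ½ - 115*43 = ½ - 4945 = -9889/2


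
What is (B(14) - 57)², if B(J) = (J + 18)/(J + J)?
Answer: 152881/49 ≈ 3120.0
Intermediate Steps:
B(J) = (18 + J)/(2*J) (B(J) = (18 + J)/((2*J)) = (18 + J)*(1/(2*J)) = (18 + J)/(2*J))
(B(14) - 57)² = ((½)*(18 + 14)/14 - 57)² = ((½)*(1/14)*32 - 57)² = (8/7 - 57)² = (-391/7)² = 152881/49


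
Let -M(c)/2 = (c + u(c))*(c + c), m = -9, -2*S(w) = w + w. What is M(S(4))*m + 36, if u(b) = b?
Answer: 1188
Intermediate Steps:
S(w) = -w (S(w) = -(w + w)/2 = -w)
M(c) = -8*c² (M(c) = -2*(c + c)*(c + c) = -2*2*c*2*c = -8*c²)
M(S(4))*m + 36 = -8*(-1*4)²*(-9) + 36 = -8*(-4)²*(-9) + 36 = -8*16*(-9) + 36 = -128*(-9) + 36 = 1152 + 36 = 1188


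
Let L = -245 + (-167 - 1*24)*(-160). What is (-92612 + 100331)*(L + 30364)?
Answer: 468381201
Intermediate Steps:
L = 30315 (L = -245 + (-167 - 24)*(-160) = -245 - 191*(-160) = -245 + 30560 = 30315)
(-92612 + 100331)*(L + 30364) = (-92612 + 100331)*(30315 + 30364) = 7719*60679 = 468381201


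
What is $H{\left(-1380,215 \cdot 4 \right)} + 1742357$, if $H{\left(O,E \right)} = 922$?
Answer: $1743279$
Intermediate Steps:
$H{\left(-1380,215 \cdot 4 \right)} + 1742357 = 922 + 1742357 = 1743279$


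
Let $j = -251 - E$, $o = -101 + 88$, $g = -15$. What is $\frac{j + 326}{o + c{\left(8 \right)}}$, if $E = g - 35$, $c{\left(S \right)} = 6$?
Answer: $- \frac{125}{7} \approx -17.857$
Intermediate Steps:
$E = -50$ ($E = -15 - 35 = -50$)
$o = -13$
$j = -201$ ($j = -251 - -50 = -251 + 50 = -201$)
$\frac{j + 326}{o + c{\left(8 \right)}} = \frac{-201 + 326}{-13 + 6} = \frac{125}{-7} = 125 \left(- \frac{1}{7}\right) = - \frac{125}{7}$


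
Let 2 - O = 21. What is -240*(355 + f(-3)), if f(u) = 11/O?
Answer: -1616160/19 ≈ -85061.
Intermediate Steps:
O = -19 (O = 2 - 1*21 = 2 - 21 = -19)
f(u) = -11/19 (f(u) = 11/(-19) = 11*(-1/19) = -11/19)
-240*(355 + f(-3)) = -240*(355 - 11/19) = -240*6734/19 = -1616160/19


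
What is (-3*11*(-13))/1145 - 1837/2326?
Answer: -1105511/2663270 ≈ -0.41510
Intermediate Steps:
(-3*11*(-13))/1145 - 1837/2326 = -33*(-13)*(1/1145) - 1837*1/2326 = 429*(1/1145) - 1837/2326 = 429/1145 - 1837/2326 = -1105511/2663270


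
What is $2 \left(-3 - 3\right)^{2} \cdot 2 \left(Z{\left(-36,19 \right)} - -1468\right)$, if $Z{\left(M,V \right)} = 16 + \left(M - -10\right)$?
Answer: $209952$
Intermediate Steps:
$Z{\left(M,V \right)} = 26 + M$ ($Z{\left(M,V \right)} = 16 + \left(M + 10\right) = 16 + \left(10 + M\right) = 26 + M$)
$2 \left(-3 - 3\right)^{2} \cdot 2 \left(Z{\left(-36,19 \right)} - -1468\right) = 2 \left(-3 - 3\right)^{2} \cdot 2 \left(\left(26 - 36\right) - -1468\right) = 2 \left(-6\right)^{2} \cdot 2 \left(-10 + 1468\right) = 2 \cdot 36 \cdot 2 \cdot 1458 = 72 \cdot 2 \cdot 1458 = 144 \cdot 1458 = 209952$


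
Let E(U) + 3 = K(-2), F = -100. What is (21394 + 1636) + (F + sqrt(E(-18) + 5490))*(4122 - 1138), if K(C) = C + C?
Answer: -275370 + 2984*sqrt(5483) ≈ -54413.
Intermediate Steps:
K(C) = 2*C
E(U) = -7 (E(U) = -3 + 2*(-2) = -3 - 4 = -7)
(21394 + 1636) + (F + sqrt(E(-18) + 5490))*(4122 - 1138) = (21394 + 1636) + (-100 + sqrt(-7 + 5490))*(4122 - 1138) = 23030 + (-100 + sqrt(5483))*2984 = 23030 + (-298400 + 2984*sqrt(5483)) = -275370 + 2984*sqrt(5483)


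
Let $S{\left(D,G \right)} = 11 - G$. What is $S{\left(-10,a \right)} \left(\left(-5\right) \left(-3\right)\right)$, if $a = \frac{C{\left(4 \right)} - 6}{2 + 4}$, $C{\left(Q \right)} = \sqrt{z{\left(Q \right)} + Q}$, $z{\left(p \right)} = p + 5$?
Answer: $180 - \frac{5 \sqrt{13}}{2} \approx 170.99$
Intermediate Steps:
$z{\left(p \right)} = 5 + p$
$C{\left(Q \right)} = \sqrt{5 + 2 Q}$ ($C{\left(Q \right)} = \sqrt{\left(5 + Q\right) + Q} = \sqrt{5 + 2 Q}$)
$a = -1 + \frac{\sqrt{13}}{6}$ ($a = \frac{\sqrt{5 + 2 \cdot 4} - 6}{2 + 4} = \frac{\sqrt{5 + 8} - 6}{6} = \left(\sqrt{13} - 6\right) \frac{1}{6} = \left(-6 + \sqrt{13}\right) \frac{1}{6} = -1 + \frac{\sqrt{13}}{6} \approx -0.39907$)
$S{\left(-10,a \right)} \left(\left(-5\right) \left(-3\right)\right) = \left(11 - \left(-1 + \frac{\sqrt{13}}{6}\right)\right) \left(\left(-5\right) \left(-3\right)\right) = \left(11 + \left(1 - \frac{\sqrt{13}}{6}\right)\right) 15 = \left(12 - \frac{\sqrt{13}}{6}\right) 15 = 180 - \frac{5 \sqrt{13}}{2}$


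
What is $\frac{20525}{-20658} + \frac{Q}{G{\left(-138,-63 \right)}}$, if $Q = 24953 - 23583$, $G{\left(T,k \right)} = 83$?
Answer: $\frac{26597885}{1714614} \approx 15.512$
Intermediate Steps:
$Q = 1370$ ($Q = 24953 - 23583 = 1370$)
$\frac{20525}{-20658} + \frac{Q}{G{\left(-138,-63 \right)}} = \frac{20525}{-20658} + \frac{1370}{83} = 20525 \left(- \frac{1}{20658}\right) + 1370 \cdot \frac{1}{83} = - \frac{20525}{20658} + \frac{1370}{83} = \frac{26597885}{1714614}$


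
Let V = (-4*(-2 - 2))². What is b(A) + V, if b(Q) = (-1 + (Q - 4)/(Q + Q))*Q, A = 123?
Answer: 385/2 ≈ 192.50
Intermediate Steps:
V = 256 (V = (-4*(-4))² = 16² = 256)
b(Q) = Q*(-1 + (-4 + Q)/(2*Q)) (b(Q) = (-1 + (-4 + Q)/((2*Q)))*Q = (-1 + (-4 + Q)*(1/(2*Q)))*Q = (-1 + (-4 + Q)/(2*Q))*Q = Q*(-1 + (-4 + Q)/(2*Q)))
b(A) + V = (-2 - ½*123) + 256 = (-2 - 123/2) + 256 = -127/2 + 256 = 385/2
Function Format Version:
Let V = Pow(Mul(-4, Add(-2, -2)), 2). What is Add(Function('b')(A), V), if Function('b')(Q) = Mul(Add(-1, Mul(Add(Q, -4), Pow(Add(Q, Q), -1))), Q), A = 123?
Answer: Rational(385, 2) ≈ 192.50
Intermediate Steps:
V = 256 (V = Pow(Mul(-4, -4), 2) = Pow(16, 2) = 256)
Function('b')(Q) = Mul(Q, Add(-1, Mul(Rational(1, 2), Pow(Q, -1), Add(-4, Q)))) (Function('b')(Q) = Mul(Add(-1, Mul(Add(-4, Q), Pow(Mul(2, Q), -1))), Q) = Mul(Add(-1, Mul(Add(-4, Q), Mul(Rational(1, 2), Pow(Q, -1)))), Q) = Mul(Add(-1, Mul(Rational(1, 2), Pow(Q, -1), Add(-4, Q))), Q) = Mul(Q, Add(-1, Mul(Rational(1, 2), Pow(Q, -1), Add(-4, Q)))))
Add(Function('b')(A), V) = Add(Add(-2, Mul(Rational(-1, 2), 123)), 256) = Add(Add(-2, Rational(-123, 2)), 256) = Add(Rational(-127, 2), 256) = Rational(385, 2)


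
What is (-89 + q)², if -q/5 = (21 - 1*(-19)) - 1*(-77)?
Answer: 454276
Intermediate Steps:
q = -585 (q = -5*((21 - 1*(-19)) - 1*(-77)) = -5*((21 + 19) + 77) = -5*(40 + 77) = -5*117 = -585)
(-89 + q)² = (-89 - 585)² = (-674)² = 454276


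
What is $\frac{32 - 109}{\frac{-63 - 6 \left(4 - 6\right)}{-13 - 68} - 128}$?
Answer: $\frac{2079}{3439} \approx 0.60454$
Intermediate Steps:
$\frac{32 - 109}{\frac{-63 - 6 \left(4 - 6\right)}{-13 - 68} - 128} = \frac{1}{\frac{-63 - 6 \left(4 - 6\right)}{-81} - 128} \left(-77\right) = \frac{1}{\left(-63 - -12\right) \left(- \frac{1}{81}\right) - 128} \left(-77\right) = \frac{1}{\left(-63 + 12\right) \left(- \frac{1}{81}\right) - 128} \left(-77\right) = \frac{1}{\left(-51\right) \left(- \frac{1}{81}\right) - 128} \left(-77\right) = \frac{1}{\frac{17}{27} - 128} \left(-77\right) = \frac{1}{- \frac{3439}{27}} \left(-77\right) = \left(- \frac{27}{3439}\right) \left(-77\right) = \frac{2079}{3439}$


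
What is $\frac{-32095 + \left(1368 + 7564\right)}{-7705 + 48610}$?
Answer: $- \frac{7721}{13635} \approx -0.56626$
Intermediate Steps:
$\frac{-32095 + \left(1368 + 7564\right)}{-7705 + 48610} = \frac{-32095 + 8932}{40905} = \left(-23163\right) \frac{1}{40905} = - \frac{7721}{13635}$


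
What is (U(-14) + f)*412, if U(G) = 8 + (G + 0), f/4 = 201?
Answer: 328776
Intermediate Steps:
f = 804 (f = 4*201 = 804)
U(G) = 8 + G
(U(-14) + f)*412 = ((8 - 14) + 804)*412 = (-6 + 804)*412 = 798*412 = 328776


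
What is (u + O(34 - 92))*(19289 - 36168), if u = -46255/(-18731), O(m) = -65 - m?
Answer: 1432385698/18731 ≈ 76471.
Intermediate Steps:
u = 46255/18731 (u = -46255*(-1/18731) = 46255/18731 ≈ 2.4694)
(u + O(34 - 92))*(19289 - 36168) = (46255/18731 + (-65 - (34 - 92)))*(19289 - 36168) = (46255/18731 + (-65 - 1*(-58)))*(-16879) = (46255/18731 + (-65 + 58))*(-16879) = (46255/18731 - 7)*(-16879) = -84862/18731*(-16879) = 1432385698/18731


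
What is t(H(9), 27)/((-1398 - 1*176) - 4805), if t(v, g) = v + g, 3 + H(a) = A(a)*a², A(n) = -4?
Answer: 300/6379 ≈ 0.047029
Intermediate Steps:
H(a) = -3 - 4*a²
t(v, g) = g + v
t(H(9), 27)/((-1398 - 1*176) - 4805) = (27 + (-3 - 4*9²))/((-1398 - 1*176) - 4805) = (27 + (-3 - 4*81))/((-1398 - 176) - 4805) = (27 + (-3 - 324))/(-1574 - 4805) = (27 - 327)/(-6379) = -300*(-1/6379) = 300/6379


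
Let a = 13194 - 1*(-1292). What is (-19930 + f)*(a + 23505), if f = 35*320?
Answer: -331661430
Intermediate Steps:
a = 14486 (a = 13194 + 1292 = 14486)
f = 11200
(-19930 + f)*(a + 23505) = (-19930 + 11200)*(14486 + 23505) = -8730*37991 = -331661430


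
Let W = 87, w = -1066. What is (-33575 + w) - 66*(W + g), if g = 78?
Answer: -45531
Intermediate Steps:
(-33575 + w) - 66*(W + g) = (-33575 - 1066) - 66*(87 + 78) = -34641 - 66*165 = -34641 - 10890 = -45531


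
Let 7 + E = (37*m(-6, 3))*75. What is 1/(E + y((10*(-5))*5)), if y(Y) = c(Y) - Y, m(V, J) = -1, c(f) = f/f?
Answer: -1/2531 ≈ -0.00039510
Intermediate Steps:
c(f) = 1
y(Y) = 1 - Y
E = -2782 (E = -7 + (37*(-1))*75 = -7 - 37*75 = -7 - 2775 = -2782)
1/(E + y((10*(-5))*5)) = 1/(-2782 + (1 - 10*(-5)*5)) = 1/(-2782 + (1 - (-50)*5)) = 1/(-2782 + (1 - 1*(-250))) = 1/(-2782 + (1 + 250)) = 1/(-2782 + 251) = 1/(-2531) = -1/2531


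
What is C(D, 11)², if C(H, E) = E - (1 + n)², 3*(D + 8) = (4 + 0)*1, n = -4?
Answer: 4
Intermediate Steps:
D = -20/3 (D = -8 + ((4 + 0)*1)/3 = -8 + (4*1)/3 = -8 + (⅓)*4 = -8 + 4/3 = -20/3 ≈ -6.6667)
C(H, E) = -9 + E (C(H, E) = E - (1 - 4)² = E - 1*(-3)² = E - 1*9 = E - 9 = -9 + E)
C(D, 11)² = (-9 + 11)² = 2² = 4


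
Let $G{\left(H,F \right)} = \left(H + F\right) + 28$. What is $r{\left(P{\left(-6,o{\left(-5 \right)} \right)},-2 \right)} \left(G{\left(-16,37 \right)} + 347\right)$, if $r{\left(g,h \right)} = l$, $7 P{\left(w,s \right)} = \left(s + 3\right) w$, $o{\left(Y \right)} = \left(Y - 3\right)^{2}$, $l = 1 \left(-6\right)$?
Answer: $-2376$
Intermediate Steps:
$l = -6$
$o{\left(Y \right)} = \left(-3 + Y\right)^{2}$
$P{\left(w,s \right)} = \frac{w \left(3 + s\right)}{7}$ ($P{\left(w,s \right)} = \frac{\left(s + 3\right) w}{7} = \frac{\left(3 + s\right) w}{7} = \frac{w \left(3 + s\right)}{7}$)
$r{\left(g,h \right)} = -6$
$G{\left(H,F \right)} = 28 + F + H$ ($G{\left(H,F \right)} = \left(F + H\right) + 28 = 28 + F + H$)
$r{\left(P{\left(-6,o{\left(-5 \right)} \right)},-2 \right)} \left(G{\left(-16,37 \right)} + 347\right) = - 6 \left(\left(28 + 37 - 16\right) + 347\right) = - 6 \left(49 + 347\right) = \left(-6\right) 396 = -2376$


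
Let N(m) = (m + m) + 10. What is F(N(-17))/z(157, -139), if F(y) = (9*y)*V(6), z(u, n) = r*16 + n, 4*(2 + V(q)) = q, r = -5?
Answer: -36/73 ≈ -0.49315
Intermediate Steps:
V(q) = -2 + q/4
z(u, n) = -80 + n (z(u, n) = -5*16 + n = -80 + n)
N(m) = 10 + 2*m (N(m) = 2*m + 10 = 10 + 2*m)
F(y) = -9*y/2 (F(y) = (9*y)*(-2 + (1/4)*6) = (9*y)*(-2 + 3/2) = (9*y)*(-1/2) = -9*y/2)
F(N(-17))/z(157, -139) = (-9*(10 + 2*(-17))/2)/(-80 - 139) = -9*(10 - 34)/2/(-219) = -9/2*(-24)*(-1/219) = 108*(-1/219) = -36/73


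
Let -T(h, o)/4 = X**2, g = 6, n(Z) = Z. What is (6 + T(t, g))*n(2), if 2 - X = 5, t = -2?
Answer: -60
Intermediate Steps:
X = -3 (X = 2 - 1*5 = 2 - 5 = -3)
T(h, o) = -36 (T(h, o) = -4*(-3)**2 = -4*9 = -36)
(6 + T(t, g))*n(2) = (6 - 36)*2 = -30*2 = -60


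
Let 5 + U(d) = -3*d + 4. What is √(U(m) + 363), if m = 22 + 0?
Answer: 2*√74 ≈ 17.205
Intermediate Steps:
m = 22
U(d) = -1 - 3*d (U(d) = -5 + (-3*d + 4) = -5 + (4 - 3*d) = -1 - 3*d)
√(U(m) + 363) = √((-1 - 3*22) + 363) = √((-1 - 66) + 363) = √(-67 + 363) = √296 = 2*√74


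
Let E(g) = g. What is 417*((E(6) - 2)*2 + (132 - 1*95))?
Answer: 18765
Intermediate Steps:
417*((E(6) - 2)*2 + (132 - 1*95)) = 417*((6 - 2)*2 + (132 - 1*95)) = 417*(4*2 + (132 - 95)) = 417*(8 + 37) = 417*45 = 18765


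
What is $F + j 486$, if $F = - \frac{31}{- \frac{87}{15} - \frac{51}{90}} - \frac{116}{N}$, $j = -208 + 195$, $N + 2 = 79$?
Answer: $- \frac{92869372}{14707} \approx -6314.6$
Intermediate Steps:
$N = 77$ ($N = -2 + 79 = 77$)
$j = -13$
$F = \frac{49454}{14707}$ ($F = - \frac{31}{- \frac{87}{15} - \frac{51}{90}} - \frac{116}{77} = - \frac{31}{\left(-87\right) \frac{1}{15} - \frac{17}{30}} - \frac{116}{77} = - \frac{31}{- \frac{29}{5} - \frac{17}{30}} - \frac{116}{77} = - \frac{31}{- \frac{191}{30}} - \frac{116}{77} = \left(-31\right) \left(- \frac{30}{191}\right) - \frac{116}{77} = \frac{930}{191} - \frac{116}{77} = \frac{49454}{14707} \approx 3.3626$)
$F + j 486 = \frac{49454}{14707} - 6318 = - \frac{92869372}{14707}$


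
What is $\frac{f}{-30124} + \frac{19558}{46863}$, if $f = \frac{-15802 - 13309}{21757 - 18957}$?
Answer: $\frac{13000210759}{31124116800} \approx 0.41769$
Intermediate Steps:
$f = - \frac{29111}{2800} \approx -10.397$
$\frac{f}{-30124} + \frac{19558}{46863} = - \frac{29111}{2800 \left(-30124\right)} + \frac{19558}{46863} = \left(- \frac{29111}{2800}\right) \left(- \frac{1}{30124}\right) + 19558 \cdot \frac{1}{46863} = \frac{29111}{84347200} + \frac{154}{369} = \frac{13000210759}{31124116800}$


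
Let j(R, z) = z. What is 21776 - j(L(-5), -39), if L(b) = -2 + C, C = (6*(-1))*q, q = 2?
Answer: 21815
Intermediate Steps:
C = -12 (C = (6*(-1))*2 = -6*2 = -12)
L(b) = -14 (L(b) = -2 - 12 = -14)
21776 - j(L(-5), -39) = 21776 - 1*(-39) = 21776 + 39 = 21815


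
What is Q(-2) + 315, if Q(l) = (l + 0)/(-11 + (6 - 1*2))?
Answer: 2207/7 ≈ 315.29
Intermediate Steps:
Q(l) = -l/7 (Q(l) = l/(-11 + (6 - 2)) = l/(-11 + 4) = l/(-7) = l*(-⅐) = -l/7)
Q(-2) + 315 = -⅐*(-2) + 315 = 2/7 + 315 = 2207/7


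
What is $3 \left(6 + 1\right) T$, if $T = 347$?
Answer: $7287$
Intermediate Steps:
$3 \left(6 + 1\right) T = 3 \left(6 + 1\right) 347 = 3 \cdot 7 \cdot 347 = 21 \cdot 347 = 7287$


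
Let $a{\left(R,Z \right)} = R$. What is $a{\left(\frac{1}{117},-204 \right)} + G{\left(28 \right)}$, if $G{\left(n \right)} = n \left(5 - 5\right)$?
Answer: $\frac{1}{117} \approx 0.008547$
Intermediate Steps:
$G{\left(n \right)} = 0$ ($G{\left(n \right)} = n 0 = 0$)
$a{\left(\frac{1}{117},-204 \right)} + G{\left(28 \right)} = \frac{1}{117} + 0 = \frac{1}{117}$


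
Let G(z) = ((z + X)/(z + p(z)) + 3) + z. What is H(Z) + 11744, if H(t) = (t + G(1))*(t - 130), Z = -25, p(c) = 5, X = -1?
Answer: 14999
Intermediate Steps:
G(z) = 3 + z + (-1 + z)/(5 + z) (G(z) = ((z - 1)/(z + 5) + 3) + z = ((-1 + z)/(5 + z) + 3) + z = (3 + (-1 + z)/(5 + z)) + z = 3 + z + (-1 + z)/(5 + z))
H(t) = (-130 + t)*(4 + t) (H(t) = (t + (14 + 1**2 + 9*1)/(5 + 1))*(t - 130) = (t + (14 + 1 + 9)/6)*(-130 + t) = (t + (1/6)*24)*(-130 + t) = (t + 4)*(-130 + t) = (4 + t)*(-130 + t) = (-130 + t)*(4 + t))
H(Z) + 11744 = (-520 + (-25)**2 - 126*(-25)) + 11744 = (-520 + 625 + 3150) + 11744 = 3255 + 11744 = 14999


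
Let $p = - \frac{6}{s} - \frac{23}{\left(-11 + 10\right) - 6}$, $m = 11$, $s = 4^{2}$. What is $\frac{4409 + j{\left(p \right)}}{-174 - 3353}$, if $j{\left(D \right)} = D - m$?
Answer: $- \frac{246451}{197512} \approx -1.2478$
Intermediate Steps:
$s = 16$
$p = \frac{163}{56}$ ($p = - \frac{6}{16} - \frac{23}{\left(-11 + 10\right) - 6} = \left(-6\right) \frac{1}{16} - \frac{23}{-1 - 6} = - \frac{3}{8} - \frac{23}{-7} = - \frac{3}{8} - - \frac{23}{7} = - \frac{3}{8} + \frac{23}{7} = \frac{163}{56} \approx 2.9107$)
$j{\left(D \right)} = -11 + D$ ($j{\left(D \right)} = D - 11 = -11 + D$)
$\frac{4409 + j{\left(p \right)}}{-174 - 3353} = \frac{4409 + \left(-11 + \frac{163}{56}\right)}{-174 - 3353} = \frac{4409 - \frac{453}{56}}{-3527} = \frac{246451}{56} \left(- \frac{1}{3527}\right) = - \frac{246451}{197512}$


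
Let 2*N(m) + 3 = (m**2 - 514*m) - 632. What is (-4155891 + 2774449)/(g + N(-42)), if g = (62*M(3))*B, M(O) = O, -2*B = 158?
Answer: 2762884/6671 ≈ 414.16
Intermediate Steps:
B = -79 (B = -1/2*158 = -79)
g = -14694 (g = (62*3)*(-79) = 186*(-79) = -14694)
N(m) = -635/2 + m**2/2 - 257*m (N(m) = -3/2 + ((m**2 - 514*m) - 632)/2 = -3/2 + (-632 + m**2 - 514*m)/2 = -3/2 + (-316 + m**2/2 - 257*m) = -635/2 + m**2/2 - 257*m)
(-4155891 + 2774449)/(g + N(-42)) = (-4155891 + 2774449)/(-14694 + (-635/2 + (1/2)*(-42)**2 - 257*(-42))) = -1381442/(-14694 + (-635/2 + (1/2)*1764 + 10794)) = -1381442/(-14694 + (-635/2 + 882 + 10794)) = -1381442/(-14694 + 22717/2) = -1381442/(-6671/2) = -1381442*(-2/6671) = 2762884/6671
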